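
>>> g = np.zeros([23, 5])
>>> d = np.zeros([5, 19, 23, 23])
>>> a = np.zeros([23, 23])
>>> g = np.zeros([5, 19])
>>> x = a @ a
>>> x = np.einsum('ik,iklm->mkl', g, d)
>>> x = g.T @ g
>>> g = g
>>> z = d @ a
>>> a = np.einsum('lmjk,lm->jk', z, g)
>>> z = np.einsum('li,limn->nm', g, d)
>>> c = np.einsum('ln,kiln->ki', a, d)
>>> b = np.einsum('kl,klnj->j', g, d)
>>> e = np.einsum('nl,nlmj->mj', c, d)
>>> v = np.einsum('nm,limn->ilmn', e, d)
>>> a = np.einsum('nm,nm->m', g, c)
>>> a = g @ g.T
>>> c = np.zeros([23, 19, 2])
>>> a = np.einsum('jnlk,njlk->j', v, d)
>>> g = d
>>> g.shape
(5, 19, 23, 23)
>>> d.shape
(5, 19, 23, 23)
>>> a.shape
(19,)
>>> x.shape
(19, 19)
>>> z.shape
(23, 23)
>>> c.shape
(23, 19, 2)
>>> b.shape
(23,)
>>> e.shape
(23, 23)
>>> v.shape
(19, 5, 23, 23)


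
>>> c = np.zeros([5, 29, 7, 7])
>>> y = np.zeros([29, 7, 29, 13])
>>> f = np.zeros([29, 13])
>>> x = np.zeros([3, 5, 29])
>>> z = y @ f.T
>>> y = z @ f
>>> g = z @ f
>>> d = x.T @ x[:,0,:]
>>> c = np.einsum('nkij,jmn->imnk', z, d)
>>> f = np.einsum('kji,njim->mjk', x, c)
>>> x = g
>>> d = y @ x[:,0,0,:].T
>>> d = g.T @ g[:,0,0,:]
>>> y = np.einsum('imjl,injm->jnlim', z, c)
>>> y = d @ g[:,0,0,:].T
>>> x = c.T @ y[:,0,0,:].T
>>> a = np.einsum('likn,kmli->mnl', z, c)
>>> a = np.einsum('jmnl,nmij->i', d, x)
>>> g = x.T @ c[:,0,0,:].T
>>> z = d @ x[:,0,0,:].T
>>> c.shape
(29, 5, 29, 7)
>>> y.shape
(13, 29, 7, 29)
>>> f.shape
(7, 5, 3)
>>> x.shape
(7, 29, 5, 13)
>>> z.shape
(13, 29, 7, 7)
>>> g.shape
(13, 5, 29, 29)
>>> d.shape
(13, 29, 7, 13)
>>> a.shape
(5,)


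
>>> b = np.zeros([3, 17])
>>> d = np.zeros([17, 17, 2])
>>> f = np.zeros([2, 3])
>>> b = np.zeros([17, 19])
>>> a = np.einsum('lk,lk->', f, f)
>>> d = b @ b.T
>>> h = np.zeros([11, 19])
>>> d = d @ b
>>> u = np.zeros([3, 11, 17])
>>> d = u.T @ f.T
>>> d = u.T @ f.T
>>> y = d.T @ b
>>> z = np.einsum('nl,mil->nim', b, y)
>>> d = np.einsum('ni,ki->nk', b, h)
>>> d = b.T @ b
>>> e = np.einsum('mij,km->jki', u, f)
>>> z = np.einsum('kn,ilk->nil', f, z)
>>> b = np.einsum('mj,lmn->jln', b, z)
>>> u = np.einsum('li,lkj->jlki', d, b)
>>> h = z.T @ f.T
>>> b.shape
(19, 3, 11)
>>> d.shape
(19, 19)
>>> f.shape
(2, 3)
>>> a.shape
()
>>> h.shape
(11, 17, 2)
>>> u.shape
(11, 19, 3, 19)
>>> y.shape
(2, 11, 19)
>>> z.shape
(3, 17, 11)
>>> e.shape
(17, 2, 11)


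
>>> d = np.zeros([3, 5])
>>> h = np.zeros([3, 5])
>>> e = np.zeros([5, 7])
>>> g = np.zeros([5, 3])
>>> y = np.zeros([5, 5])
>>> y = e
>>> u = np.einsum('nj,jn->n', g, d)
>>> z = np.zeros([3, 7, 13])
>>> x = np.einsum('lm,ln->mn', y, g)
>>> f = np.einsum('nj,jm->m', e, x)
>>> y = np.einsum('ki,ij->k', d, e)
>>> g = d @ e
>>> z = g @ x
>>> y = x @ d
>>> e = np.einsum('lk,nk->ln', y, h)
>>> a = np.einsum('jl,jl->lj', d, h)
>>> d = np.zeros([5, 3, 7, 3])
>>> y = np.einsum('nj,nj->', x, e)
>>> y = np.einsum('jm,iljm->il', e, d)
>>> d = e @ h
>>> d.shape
(7, 5)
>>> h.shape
(3, 5)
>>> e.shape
(7, 3)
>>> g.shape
(3, 7)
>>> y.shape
(5, 3)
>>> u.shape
(5,)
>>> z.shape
(3, 3)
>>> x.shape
(7, 3)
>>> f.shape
(3,)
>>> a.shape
(5, 3)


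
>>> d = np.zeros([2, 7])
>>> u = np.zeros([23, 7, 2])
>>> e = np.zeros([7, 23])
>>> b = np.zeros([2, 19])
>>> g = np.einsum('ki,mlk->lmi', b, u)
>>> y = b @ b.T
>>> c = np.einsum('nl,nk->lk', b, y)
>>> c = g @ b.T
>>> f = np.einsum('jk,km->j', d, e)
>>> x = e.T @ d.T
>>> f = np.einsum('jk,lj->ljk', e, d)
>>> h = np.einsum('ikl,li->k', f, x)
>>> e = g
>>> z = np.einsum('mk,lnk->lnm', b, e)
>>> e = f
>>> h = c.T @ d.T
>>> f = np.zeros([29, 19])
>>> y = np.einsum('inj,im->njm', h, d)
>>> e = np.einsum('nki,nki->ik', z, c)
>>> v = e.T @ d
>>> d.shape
(2, 7)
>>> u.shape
(23, 7, 2)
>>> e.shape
(2, 23)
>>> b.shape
(2, 19)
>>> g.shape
(7, 23, 19)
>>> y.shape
(23, 2, 7)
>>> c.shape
(7, 23, 2)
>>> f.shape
(29, 19)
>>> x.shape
(23, 2)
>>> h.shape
(2, 23, 2)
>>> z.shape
(7, 23, 2)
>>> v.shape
(23, 7)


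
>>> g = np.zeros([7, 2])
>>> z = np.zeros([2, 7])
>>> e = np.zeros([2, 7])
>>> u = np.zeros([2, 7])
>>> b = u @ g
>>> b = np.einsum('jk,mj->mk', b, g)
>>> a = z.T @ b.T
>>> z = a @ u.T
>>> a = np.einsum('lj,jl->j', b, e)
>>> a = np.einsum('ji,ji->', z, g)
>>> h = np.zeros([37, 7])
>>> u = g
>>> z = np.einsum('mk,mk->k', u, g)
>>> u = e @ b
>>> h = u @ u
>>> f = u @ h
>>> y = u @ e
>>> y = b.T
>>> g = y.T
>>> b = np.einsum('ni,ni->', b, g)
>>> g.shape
(7, 2)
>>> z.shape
(2,)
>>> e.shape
(2, 7)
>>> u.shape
(2, 2)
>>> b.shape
()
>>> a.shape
()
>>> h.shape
(2, 2)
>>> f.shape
(2, 2)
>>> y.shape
(2, 7)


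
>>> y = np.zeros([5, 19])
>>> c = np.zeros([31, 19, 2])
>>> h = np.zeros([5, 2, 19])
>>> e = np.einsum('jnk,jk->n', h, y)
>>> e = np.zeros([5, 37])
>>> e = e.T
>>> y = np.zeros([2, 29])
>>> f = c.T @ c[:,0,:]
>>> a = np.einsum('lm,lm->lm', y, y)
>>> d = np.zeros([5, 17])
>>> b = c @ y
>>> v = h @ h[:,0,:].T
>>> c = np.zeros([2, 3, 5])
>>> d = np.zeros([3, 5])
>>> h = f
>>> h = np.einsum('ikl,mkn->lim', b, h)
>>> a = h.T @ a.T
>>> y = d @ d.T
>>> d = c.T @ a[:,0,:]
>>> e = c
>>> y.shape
(3, 3)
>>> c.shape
(2, 3, 5)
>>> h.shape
(29, 31, 2)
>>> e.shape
(2, 3, 5)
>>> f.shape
(2, 19, 2)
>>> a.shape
(2, 31, 2)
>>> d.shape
(5, 3, 2)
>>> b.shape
(31, 19, 29)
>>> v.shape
(5, 2, 5)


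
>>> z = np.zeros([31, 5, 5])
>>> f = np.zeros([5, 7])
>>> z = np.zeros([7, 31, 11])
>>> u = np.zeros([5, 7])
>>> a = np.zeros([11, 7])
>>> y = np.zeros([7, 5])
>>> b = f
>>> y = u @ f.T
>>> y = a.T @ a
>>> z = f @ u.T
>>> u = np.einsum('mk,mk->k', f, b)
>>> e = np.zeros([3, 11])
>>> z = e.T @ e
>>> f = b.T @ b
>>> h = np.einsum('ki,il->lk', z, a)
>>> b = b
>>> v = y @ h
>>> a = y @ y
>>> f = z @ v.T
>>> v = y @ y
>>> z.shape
(11, 11)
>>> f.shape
(11, 7)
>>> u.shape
(7,)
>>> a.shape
(7, 7)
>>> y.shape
(7, 7)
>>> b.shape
(5, 7)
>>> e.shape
(3, 11)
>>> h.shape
(7, 11)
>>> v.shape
(7, 7)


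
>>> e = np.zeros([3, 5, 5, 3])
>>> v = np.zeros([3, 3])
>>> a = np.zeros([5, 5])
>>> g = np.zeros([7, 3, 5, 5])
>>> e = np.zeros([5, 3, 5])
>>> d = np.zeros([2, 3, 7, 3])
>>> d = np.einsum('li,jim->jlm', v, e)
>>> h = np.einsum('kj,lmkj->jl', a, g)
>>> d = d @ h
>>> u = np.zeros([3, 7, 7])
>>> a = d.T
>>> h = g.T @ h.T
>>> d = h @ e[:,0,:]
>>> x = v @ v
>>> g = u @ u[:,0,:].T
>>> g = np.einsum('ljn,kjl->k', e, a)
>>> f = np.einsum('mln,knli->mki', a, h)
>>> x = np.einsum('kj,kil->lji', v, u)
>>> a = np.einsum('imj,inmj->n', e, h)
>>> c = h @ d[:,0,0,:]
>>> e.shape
(5, 3, 5)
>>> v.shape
(3, 3)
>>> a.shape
(5,)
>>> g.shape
(7,)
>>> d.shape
(5, 5, 3, 5)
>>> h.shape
(5, 5, 3, 5)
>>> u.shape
(3, 7, 7)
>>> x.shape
(7, 3, 7)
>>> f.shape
(7, 5, 5)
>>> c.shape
(5, 5, 3, 5)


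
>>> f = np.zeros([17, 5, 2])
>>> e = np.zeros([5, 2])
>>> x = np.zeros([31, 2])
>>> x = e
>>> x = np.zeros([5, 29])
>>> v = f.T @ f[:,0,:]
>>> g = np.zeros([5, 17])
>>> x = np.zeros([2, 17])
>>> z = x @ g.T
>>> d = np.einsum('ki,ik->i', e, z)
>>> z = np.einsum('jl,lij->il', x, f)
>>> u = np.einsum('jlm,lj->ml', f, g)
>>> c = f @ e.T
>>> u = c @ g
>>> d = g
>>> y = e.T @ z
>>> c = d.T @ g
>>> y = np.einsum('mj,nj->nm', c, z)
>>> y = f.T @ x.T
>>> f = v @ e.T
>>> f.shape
(2, 5, 5)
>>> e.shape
(5, 2)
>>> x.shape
(2, 17)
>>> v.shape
(2, 5, 2)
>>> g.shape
(5, 17)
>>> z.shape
(5, 17)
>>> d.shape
(5, 17)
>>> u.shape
(17, 5, 17)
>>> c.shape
(17, 17)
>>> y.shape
(2, 5, 2)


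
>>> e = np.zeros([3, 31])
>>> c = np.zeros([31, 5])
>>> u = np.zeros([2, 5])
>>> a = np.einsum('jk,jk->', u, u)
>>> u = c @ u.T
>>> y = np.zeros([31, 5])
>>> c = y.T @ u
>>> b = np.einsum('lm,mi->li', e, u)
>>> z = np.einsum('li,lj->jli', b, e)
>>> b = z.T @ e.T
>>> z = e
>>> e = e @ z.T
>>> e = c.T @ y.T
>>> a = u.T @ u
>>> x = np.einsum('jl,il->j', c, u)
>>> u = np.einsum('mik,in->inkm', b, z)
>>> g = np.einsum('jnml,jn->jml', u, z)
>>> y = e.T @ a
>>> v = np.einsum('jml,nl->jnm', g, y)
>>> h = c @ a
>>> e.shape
(2, 31)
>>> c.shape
(5, 2)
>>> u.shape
(3, 31, 3, 2)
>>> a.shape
(2, 2)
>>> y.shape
(31, 2)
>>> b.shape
(2, 3, 3)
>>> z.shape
(3, 31)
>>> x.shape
(5,)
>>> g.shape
(3, 3, 2)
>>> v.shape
(3, 31, 3)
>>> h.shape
(5, 2)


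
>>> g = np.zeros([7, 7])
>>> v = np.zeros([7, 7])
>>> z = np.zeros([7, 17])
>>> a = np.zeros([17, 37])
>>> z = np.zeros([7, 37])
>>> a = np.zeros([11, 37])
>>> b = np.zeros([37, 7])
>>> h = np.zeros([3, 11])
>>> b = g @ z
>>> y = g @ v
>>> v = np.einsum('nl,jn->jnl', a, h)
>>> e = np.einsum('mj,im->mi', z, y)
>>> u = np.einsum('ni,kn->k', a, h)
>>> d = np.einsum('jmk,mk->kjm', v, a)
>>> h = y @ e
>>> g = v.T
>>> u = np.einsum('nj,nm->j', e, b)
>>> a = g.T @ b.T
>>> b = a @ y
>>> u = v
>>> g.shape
(37, 11, 3)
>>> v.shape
(3, 11, 37)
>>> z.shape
(7, 37)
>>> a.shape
(3, 11, 7)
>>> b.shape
(3, 11, 7)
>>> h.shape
(7, 7)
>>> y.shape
(7, 7)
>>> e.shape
(7, 7)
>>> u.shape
(3, 11, 37)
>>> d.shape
(37, 3, 11)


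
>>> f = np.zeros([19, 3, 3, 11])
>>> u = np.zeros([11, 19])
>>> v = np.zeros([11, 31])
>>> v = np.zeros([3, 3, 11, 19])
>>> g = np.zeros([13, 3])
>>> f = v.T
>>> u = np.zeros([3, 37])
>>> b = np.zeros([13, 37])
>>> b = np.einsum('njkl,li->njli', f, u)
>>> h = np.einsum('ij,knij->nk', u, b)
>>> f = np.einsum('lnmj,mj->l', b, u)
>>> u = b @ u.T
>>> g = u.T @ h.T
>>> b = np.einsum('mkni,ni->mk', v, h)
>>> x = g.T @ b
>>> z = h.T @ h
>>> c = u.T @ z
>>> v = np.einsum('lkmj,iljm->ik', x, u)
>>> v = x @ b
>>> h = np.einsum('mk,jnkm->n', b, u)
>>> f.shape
(19,)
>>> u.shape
(19, 11, 3, 3)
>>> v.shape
(11, 11, 3, 3)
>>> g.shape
(3, 3, 11, 11)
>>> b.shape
(3, 3)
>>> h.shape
(11,)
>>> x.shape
(11, 11, 3, 3)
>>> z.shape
(19, 19)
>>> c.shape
(3, 3, 11, 19)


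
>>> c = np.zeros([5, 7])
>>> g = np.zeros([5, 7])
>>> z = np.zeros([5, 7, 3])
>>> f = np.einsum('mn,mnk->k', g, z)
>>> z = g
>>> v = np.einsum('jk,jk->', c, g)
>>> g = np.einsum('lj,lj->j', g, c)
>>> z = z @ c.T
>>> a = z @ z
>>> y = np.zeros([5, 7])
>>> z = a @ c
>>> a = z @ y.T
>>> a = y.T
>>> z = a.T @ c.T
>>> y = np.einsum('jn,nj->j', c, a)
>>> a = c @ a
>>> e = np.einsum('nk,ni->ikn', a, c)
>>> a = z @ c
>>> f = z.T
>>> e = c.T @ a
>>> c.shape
(5, 7)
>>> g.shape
(7,)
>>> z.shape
(5, 5)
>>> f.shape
(5, 5)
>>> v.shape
()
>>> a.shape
(5, 7)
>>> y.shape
(5,)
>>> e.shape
(7, 7)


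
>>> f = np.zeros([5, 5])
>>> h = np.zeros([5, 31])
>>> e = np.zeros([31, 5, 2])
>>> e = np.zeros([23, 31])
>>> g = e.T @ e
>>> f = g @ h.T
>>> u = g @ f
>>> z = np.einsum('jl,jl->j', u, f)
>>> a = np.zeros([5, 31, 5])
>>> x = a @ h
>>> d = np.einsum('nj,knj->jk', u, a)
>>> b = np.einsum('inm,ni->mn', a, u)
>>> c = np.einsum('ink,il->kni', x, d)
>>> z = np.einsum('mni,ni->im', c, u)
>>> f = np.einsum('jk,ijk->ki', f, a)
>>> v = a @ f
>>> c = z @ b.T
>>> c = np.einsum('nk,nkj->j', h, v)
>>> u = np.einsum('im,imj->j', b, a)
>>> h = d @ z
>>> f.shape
(5, 5)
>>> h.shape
(5, 31)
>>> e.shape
(23, 31)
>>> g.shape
(31, 31)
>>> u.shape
(5,)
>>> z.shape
(5, 31)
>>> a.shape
(5, 31, 5)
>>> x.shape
(5, 31, 31)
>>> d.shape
(5, 5)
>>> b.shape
(5, 31)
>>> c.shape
(5,)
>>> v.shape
(5, 31, 5)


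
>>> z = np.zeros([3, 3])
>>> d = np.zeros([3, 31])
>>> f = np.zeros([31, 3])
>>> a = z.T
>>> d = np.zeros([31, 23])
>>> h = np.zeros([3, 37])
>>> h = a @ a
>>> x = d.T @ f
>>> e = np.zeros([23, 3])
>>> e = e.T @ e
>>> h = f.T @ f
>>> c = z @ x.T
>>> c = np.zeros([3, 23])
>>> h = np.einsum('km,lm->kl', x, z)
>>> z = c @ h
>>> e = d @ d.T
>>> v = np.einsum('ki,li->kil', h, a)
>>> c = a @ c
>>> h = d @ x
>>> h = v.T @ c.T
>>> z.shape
(3, 3)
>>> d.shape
(31, 23)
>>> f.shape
(31, 3)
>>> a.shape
(3, 3)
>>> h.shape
(3, 3, 3)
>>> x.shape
(23, 3)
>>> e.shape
(31, 31)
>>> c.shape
(3, 23)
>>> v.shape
(23, 3, 3)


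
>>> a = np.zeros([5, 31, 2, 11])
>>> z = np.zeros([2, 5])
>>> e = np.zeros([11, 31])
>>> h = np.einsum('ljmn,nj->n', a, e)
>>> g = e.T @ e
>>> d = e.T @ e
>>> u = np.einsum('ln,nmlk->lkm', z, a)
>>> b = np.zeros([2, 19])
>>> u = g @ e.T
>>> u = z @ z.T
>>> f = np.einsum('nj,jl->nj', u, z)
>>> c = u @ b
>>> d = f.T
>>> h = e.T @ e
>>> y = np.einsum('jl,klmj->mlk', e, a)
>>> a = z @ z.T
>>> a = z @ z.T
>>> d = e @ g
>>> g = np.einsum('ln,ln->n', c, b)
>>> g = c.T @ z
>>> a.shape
(2, 2)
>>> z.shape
(2, 5)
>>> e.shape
(11, 31)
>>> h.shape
(31, 31)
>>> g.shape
(19, 5)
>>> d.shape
(11, 31)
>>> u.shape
(2, 2)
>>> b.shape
(2, 19)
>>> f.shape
(2, 2)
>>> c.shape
(2, 19)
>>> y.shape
(2, 31, 5)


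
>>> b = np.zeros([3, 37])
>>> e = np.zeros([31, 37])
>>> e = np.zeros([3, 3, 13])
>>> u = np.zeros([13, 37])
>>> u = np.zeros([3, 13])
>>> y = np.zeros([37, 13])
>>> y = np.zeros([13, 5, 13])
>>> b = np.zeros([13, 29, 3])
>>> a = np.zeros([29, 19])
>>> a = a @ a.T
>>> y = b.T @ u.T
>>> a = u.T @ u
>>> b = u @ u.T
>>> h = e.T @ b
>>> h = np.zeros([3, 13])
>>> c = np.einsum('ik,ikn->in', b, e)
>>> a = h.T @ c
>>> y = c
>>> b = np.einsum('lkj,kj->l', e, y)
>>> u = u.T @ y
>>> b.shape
(3,)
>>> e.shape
(3, 3, 13)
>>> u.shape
(13, 13)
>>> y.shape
(3, 13)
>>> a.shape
(13, 13)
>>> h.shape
(3, 13)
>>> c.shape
(3, 13)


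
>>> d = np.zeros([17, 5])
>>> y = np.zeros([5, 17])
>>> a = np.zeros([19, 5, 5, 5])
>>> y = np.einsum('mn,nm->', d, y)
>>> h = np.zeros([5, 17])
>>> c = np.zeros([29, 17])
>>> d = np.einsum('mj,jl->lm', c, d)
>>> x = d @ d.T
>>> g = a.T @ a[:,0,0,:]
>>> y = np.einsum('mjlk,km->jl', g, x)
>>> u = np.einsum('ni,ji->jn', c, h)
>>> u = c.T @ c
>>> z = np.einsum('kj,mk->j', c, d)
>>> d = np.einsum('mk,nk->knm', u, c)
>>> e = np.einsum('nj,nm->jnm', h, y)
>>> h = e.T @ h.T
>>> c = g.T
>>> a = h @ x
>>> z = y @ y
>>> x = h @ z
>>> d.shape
(17, 29, 17)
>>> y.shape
(5, 5)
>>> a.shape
(5, 5, 5)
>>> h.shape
(5, 5, 5)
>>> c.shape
(5, 5, 5, 5)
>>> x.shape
(5, 5, 5)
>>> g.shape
(5, 5, 5, 5)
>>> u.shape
(17, 17)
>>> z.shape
(5, 5)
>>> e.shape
(17, 5, 5)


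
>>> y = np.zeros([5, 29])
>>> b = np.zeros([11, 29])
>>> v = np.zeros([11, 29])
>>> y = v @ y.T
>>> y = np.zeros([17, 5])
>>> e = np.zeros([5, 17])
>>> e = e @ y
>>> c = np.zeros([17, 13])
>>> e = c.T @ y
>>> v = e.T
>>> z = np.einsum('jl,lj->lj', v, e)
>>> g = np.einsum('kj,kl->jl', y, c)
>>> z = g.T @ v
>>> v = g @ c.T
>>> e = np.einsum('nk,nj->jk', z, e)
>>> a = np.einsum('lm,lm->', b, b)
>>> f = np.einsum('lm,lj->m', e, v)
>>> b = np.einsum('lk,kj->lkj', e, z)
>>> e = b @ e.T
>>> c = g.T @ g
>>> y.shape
(17, 5)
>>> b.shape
(5, 13, 13)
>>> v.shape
(5, 17)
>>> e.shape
(5, 13, 5)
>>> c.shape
(13, 13)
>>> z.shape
(13, 13)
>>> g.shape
(5, 13)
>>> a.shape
()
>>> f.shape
(13,)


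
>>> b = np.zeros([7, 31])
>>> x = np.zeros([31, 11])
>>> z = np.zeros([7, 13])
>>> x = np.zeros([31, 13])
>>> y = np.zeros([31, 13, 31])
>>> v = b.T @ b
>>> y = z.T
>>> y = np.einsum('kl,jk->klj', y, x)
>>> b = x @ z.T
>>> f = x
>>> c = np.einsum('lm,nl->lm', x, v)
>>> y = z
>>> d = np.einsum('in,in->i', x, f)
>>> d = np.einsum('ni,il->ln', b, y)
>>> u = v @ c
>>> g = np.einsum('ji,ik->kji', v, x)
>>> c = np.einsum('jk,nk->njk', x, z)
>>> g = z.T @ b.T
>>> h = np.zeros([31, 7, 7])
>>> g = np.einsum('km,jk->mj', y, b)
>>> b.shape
(31, 7)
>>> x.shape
(31, 13)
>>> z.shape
(7, 13)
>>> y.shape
(7, 13)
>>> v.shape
(31, 31)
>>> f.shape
(31, 13)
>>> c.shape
(7, 31, 13)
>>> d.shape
(13, 31)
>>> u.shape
(31, 13)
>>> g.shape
(13, 31)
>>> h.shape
(31, 7, 7)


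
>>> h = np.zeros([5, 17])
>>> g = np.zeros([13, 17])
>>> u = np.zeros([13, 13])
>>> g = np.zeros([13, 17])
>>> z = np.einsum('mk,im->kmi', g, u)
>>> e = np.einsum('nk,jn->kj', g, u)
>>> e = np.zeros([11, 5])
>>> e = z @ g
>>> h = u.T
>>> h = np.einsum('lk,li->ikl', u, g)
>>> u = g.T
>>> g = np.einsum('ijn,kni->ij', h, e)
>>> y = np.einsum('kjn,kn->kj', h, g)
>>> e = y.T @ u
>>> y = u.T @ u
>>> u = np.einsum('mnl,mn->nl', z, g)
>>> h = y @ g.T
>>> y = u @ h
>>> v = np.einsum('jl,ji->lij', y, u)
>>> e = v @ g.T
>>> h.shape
(13, 17)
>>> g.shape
(17, 13)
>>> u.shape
(13, 13)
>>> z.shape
(17, 13, 13)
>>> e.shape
(17, 13, 17)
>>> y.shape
(13, 17)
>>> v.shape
(17, 13, 13)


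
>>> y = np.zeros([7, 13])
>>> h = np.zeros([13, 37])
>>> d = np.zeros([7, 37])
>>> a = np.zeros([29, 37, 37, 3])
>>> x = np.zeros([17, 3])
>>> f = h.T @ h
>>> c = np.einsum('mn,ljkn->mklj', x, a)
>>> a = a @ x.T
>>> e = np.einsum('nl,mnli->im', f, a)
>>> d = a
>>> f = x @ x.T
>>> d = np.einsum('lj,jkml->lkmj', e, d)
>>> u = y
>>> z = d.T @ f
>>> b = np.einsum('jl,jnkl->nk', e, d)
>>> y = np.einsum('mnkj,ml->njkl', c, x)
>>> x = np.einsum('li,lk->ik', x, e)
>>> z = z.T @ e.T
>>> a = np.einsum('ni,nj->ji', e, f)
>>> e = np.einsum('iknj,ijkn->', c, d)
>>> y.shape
(37, 37, 29, 3)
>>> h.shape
(13, 37)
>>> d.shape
(17, 37, 37, 29)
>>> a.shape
(17, 29)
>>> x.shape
(3, 29)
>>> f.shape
(17, 17)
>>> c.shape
(17, 37, 29, 37)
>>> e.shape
()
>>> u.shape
(7, 13)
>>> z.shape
(17, 37, 37, 17)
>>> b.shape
(37, 37)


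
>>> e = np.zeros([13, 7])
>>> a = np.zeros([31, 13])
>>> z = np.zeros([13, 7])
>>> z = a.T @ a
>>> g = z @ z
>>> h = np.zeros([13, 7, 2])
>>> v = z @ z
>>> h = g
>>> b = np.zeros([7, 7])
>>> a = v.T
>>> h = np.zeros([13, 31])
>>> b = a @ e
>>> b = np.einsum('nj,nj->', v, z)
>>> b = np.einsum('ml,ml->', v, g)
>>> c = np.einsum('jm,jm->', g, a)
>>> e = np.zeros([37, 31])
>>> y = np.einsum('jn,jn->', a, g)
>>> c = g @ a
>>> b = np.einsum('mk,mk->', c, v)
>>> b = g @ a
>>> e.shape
(37, 31)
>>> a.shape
(13, 13)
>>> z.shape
(13, 13)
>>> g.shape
(13, 13)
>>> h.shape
(13, 31)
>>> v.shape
(13, 13)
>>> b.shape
(13, 13)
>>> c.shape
(13, 13)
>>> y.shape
()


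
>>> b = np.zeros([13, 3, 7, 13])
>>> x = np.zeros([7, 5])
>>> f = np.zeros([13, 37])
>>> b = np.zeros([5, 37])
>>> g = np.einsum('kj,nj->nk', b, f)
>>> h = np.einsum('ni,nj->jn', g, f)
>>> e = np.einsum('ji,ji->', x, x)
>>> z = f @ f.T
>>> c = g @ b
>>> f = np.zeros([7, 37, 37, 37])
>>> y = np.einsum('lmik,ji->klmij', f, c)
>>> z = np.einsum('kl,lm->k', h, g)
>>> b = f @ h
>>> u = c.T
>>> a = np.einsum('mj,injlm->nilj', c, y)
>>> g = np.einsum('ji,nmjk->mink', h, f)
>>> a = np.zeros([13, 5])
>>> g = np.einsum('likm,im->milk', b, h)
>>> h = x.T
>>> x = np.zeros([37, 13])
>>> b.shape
(7, 37, 37, 13)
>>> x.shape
(37, 13)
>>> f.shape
(7, 37, 37, 37)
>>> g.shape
(13, 37, 7, 37)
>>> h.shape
(5, 7)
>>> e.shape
()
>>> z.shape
(37,)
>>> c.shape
(13, 37)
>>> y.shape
(37, 7, 37, 37, 13)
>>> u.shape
(37, 13)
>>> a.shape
(13, 5)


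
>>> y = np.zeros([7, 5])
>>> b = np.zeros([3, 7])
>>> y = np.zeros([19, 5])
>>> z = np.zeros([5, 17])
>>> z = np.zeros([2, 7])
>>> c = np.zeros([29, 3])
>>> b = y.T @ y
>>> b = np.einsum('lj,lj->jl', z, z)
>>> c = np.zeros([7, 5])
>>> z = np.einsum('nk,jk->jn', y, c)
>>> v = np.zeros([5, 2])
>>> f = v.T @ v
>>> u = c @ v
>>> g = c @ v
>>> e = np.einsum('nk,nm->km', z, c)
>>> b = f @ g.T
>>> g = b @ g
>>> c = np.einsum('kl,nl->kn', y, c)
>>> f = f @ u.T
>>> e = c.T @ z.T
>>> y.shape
(19, 5)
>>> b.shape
(2, 7)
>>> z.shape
(7, 19)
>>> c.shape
(19, 7)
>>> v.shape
(5, 2)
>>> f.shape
(2, 7)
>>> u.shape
(7, 2)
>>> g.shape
(2, 2)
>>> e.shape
(7, 7)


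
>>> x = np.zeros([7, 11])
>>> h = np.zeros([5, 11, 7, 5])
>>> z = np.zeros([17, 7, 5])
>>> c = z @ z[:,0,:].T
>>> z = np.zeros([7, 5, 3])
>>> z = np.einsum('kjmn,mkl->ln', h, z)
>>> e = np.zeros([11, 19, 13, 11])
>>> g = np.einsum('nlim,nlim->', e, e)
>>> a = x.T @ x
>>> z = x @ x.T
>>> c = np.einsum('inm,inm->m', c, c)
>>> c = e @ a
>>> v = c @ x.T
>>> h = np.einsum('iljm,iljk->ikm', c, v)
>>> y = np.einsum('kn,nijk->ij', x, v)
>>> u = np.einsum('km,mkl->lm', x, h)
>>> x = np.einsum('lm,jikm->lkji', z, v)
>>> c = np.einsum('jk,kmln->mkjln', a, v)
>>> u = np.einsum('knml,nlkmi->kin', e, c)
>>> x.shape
(7, 13, 11, 19)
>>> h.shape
(11, 7, 11)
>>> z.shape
(7, 7)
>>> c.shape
(19, 11, 11, 13, 7)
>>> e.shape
(11, 19, 13, 11)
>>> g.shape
()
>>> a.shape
(11, 11)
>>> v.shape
(11, 19, 13, 7)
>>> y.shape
(19, 13)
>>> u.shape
(11, 7, 19)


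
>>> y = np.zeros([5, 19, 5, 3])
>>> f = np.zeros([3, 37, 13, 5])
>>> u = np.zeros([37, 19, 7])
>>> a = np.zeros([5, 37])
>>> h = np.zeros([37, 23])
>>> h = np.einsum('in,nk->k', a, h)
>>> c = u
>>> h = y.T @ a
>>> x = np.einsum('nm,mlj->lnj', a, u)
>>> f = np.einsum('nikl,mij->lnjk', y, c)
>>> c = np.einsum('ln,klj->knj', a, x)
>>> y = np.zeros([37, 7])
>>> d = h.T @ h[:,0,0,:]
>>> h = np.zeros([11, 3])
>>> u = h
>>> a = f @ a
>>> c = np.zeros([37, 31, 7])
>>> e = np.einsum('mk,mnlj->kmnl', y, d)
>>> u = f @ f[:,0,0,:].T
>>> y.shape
(37, 7)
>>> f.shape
(3, 5, 7, 5)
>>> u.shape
(3, 5, 7, 3)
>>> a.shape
(3, 5, 7, 37)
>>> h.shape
(11, 3)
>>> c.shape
(37, 31, 7)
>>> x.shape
(19, 5, 7)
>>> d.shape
(37, 19, 5, 37)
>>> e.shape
(7, 37, 19, 5)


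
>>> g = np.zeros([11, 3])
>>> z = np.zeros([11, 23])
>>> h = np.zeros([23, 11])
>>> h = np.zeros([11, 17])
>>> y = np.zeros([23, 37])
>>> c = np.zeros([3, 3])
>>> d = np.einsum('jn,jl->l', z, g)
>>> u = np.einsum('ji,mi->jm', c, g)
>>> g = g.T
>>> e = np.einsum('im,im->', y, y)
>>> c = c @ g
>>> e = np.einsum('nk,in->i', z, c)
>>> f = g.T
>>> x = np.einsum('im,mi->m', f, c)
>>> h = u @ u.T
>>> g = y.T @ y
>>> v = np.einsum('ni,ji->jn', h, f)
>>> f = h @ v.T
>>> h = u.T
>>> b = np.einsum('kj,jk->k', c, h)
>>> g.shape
(37, 37)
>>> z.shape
(11, 23)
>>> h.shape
(11, 3)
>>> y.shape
(23, 37)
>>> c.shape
(3, 11)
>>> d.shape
(3,)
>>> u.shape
(3, 11)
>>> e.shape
(3,)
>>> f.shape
(3, 11)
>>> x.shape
(3,)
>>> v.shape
(11, 3)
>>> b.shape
(3,)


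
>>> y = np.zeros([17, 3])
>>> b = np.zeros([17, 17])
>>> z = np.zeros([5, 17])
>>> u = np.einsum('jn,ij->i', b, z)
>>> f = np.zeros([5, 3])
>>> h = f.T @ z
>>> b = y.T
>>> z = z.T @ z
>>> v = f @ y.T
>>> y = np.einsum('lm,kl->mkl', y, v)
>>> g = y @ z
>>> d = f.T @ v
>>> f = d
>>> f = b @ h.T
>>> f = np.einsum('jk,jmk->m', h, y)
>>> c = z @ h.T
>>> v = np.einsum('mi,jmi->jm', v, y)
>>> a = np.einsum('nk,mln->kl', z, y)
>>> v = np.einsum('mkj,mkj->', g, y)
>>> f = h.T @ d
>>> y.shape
(3, 5, 17)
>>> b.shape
(3, 17)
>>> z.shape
(17, 17)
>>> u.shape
(5,)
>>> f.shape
(17, 17)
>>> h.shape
(3, 17)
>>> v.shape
()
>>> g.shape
(3, 5, 17)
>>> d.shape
(3, 17)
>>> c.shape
(17, 3)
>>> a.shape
(17, 5)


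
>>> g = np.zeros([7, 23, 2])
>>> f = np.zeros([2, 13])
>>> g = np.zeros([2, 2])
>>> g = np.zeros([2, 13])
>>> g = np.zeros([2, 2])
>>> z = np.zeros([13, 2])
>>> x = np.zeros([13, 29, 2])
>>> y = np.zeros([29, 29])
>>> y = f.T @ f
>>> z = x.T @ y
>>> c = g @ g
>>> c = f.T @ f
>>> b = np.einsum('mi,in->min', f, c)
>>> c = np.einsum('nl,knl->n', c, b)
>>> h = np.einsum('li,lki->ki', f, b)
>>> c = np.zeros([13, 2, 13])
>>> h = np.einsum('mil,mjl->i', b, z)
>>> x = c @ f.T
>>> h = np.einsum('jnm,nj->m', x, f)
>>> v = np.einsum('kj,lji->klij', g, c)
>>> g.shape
(2, 2)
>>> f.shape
(2, 13)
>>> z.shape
(2, 29, 13)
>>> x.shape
(13, 2, 2)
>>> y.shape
(13, 13)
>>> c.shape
(13, 2, 13)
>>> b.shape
(2, 13, 13)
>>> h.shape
(2,)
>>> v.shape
(2, 13, 13, 2)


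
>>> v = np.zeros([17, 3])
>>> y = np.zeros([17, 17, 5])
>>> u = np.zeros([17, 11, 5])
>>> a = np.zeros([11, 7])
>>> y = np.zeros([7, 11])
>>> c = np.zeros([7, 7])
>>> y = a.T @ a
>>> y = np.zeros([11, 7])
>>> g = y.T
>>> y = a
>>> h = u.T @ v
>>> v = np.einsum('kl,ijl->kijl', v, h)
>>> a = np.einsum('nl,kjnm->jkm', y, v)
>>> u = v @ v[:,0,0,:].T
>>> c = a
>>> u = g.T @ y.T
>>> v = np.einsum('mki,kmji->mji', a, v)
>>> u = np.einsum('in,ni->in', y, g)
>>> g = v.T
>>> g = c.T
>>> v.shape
(5, 11, 3)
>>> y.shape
(11, 7)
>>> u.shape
(11, 7)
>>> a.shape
(5, 17, 3)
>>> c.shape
(5, 17, 3)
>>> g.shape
(3, 17, 5)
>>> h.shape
(5, 11, 3)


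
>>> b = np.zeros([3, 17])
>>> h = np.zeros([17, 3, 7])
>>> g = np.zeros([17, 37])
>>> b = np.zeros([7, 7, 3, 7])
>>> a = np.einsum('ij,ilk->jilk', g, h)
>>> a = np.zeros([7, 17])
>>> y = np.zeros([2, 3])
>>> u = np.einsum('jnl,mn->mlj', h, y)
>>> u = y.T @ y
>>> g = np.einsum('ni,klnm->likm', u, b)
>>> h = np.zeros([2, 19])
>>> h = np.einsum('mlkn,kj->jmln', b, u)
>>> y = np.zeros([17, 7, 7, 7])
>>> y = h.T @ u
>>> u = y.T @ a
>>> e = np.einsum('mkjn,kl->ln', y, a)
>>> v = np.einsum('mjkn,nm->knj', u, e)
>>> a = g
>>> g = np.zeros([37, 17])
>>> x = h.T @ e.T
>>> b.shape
(7, 7, 3, 7)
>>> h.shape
(3, 7, 7, 7)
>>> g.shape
(37, 17)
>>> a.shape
(7, 3, 7, 7)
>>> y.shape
(7, 7, 7, 3)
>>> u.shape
(3, 7, 7, 17)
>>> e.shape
(17, 3)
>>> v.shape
(7, 17, 7)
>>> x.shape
(7, 7, 7, 17)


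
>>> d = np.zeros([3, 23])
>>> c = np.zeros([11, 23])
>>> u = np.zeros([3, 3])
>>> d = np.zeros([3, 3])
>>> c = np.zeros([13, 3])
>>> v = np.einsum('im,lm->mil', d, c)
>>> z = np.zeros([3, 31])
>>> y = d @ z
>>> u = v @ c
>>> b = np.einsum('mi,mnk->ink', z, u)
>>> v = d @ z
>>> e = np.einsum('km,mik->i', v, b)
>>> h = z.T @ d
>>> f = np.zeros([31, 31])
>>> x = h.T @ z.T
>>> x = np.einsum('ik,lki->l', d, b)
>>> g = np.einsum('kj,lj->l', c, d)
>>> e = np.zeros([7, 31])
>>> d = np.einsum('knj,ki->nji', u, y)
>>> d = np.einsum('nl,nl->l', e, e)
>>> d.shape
(31,)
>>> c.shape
(13, 3)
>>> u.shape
(3, 3, 3)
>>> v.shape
(3, 31)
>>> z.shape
(3, 31)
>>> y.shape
(3, 31)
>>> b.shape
(31, 3, 3)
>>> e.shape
(7, 31)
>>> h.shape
(31, 3)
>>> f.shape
(31, 31)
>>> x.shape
(31,)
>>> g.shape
(3,)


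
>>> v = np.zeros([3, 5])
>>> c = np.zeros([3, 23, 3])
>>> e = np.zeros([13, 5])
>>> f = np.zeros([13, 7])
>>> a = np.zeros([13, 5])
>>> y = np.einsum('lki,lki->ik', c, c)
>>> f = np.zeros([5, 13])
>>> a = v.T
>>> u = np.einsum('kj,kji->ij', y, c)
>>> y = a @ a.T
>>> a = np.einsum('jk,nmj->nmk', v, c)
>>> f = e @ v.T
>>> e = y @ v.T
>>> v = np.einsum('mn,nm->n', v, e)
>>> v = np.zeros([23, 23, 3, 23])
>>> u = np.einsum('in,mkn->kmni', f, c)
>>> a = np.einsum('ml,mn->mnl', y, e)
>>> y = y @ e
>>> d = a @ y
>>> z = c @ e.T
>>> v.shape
(23, 23, 3, 23)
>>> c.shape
(3, 23, 3)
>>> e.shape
(5, 3)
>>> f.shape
(13, 3)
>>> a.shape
(5, 3, 5)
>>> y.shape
(5, 3)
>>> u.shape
(23, 3, 3, 13)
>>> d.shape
(5, 3, 3)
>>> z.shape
(3, 23, 5)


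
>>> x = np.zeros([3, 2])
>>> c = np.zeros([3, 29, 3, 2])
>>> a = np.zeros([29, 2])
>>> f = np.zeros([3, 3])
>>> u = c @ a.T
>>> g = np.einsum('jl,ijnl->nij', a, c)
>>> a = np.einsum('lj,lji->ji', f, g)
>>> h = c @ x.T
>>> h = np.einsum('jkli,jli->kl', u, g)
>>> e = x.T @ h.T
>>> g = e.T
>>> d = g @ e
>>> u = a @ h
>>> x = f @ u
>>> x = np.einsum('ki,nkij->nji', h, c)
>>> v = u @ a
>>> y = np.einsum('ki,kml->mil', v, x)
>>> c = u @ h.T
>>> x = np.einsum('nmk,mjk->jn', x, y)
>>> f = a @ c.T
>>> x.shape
(29, 3)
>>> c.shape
(3, 29)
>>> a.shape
(3, 29)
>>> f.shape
(3, 3)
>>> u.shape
(3, 3)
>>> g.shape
(29, 2)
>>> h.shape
(29, 3)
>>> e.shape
(2, 29)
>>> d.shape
(29, 29)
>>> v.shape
(3, 29)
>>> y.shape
(2, 29, 3)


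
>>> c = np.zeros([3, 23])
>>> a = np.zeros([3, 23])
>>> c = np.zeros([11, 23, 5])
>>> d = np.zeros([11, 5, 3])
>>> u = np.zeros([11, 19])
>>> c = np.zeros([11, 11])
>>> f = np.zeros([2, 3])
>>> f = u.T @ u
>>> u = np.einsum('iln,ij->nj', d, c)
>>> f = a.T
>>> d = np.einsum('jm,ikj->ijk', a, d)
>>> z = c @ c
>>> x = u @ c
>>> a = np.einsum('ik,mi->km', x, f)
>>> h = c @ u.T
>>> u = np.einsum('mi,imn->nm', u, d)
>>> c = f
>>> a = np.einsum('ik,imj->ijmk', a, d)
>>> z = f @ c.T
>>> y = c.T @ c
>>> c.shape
(23, 3)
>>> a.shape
(11, 5, 3, 23)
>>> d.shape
(11, 3, 5)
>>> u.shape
(5, 3)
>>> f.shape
(23, 3)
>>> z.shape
(23, 23)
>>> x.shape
(3, 11)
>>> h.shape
(11, 3)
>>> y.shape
(3, 3)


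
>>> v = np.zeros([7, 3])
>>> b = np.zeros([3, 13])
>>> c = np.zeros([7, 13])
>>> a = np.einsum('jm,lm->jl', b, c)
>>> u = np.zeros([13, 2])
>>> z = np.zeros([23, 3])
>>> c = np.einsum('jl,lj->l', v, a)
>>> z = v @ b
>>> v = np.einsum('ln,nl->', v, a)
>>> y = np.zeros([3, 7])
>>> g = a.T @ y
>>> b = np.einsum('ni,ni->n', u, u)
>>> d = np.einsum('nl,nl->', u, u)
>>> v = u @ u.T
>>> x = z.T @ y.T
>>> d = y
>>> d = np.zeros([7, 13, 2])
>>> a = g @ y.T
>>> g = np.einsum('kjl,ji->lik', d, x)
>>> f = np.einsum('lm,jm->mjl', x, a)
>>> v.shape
(13, 13)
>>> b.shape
(13,)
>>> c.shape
(3,)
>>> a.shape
(7, 3)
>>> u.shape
(13, 2)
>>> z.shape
(7, 13)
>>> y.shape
(3, 7)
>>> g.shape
(2, 3, 7)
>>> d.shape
(7, 13, 2)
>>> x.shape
(13, 3)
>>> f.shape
(3, 7, 13)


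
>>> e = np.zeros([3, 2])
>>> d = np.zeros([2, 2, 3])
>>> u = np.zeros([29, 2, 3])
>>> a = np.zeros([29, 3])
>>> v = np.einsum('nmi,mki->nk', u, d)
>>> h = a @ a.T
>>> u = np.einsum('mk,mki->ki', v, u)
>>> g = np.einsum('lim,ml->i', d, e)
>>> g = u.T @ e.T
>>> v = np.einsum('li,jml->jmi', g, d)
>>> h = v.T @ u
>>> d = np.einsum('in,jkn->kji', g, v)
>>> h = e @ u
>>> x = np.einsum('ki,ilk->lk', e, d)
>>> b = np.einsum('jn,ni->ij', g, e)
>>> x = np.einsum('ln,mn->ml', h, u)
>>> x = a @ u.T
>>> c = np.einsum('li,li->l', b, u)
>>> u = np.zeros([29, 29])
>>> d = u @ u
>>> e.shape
(3, 2)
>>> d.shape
(29, 29)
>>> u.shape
(29, 29)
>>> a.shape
(29, 3)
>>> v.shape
(2, 2, 3)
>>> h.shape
(3, 3)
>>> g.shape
(3, 3)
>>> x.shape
(29, 2)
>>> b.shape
(2, 3)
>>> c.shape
(2,)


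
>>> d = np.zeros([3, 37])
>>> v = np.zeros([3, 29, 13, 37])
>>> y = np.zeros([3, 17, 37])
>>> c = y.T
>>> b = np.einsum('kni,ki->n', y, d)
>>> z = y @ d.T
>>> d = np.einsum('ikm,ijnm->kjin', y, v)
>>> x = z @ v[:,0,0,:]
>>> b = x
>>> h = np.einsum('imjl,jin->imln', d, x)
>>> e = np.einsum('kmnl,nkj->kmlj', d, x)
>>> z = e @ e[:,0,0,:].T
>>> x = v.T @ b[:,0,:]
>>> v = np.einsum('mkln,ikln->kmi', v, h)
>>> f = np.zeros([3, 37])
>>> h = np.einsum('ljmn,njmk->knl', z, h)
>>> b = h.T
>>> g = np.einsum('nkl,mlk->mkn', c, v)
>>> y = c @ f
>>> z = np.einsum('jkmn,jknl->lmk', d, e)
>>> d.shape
(17, 29, 3, 13)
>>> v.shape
(29, 3, 17)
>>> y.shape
(37, 17, 37)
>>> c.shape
(37, 17, 3)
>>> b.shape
(17, 17, 37)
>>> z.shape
(37, 3, 29)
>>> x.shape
(37, 13, 29, 37)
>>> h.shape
(37, 17, 17)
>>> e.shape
(17, 29, 13, 37)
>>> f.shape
(3, 37)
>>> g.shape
(29, 17, 37)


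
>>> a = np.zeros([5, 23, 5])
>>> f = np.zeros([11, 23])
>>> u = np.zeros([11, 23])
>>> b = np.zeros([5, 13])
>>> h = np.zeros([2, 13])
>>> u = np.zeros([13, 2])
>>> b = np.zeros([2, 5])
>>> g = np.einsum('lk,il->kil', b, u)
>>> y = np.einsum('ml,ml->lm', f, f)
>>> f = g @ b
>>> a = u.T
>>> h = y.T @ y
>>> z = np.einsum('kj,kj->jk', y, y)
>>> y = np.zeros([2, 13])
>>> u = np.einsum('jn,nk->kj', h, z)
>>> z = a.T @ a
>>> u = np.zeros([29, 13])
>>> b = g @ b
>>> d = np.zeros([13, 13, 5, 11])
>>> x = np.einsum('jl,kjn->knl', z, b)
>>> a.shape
(2, 13)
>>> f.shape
(5, 13, 5)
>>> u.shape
(29, 13)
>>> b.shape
(5, 13, 5)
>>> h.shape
(11, 11)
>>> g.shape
(5, 13, 2)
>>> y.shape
(2, 13)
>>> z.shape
(13, 13)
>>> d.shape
(13, 13, 5, 11)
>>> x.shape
(5, 5, 13)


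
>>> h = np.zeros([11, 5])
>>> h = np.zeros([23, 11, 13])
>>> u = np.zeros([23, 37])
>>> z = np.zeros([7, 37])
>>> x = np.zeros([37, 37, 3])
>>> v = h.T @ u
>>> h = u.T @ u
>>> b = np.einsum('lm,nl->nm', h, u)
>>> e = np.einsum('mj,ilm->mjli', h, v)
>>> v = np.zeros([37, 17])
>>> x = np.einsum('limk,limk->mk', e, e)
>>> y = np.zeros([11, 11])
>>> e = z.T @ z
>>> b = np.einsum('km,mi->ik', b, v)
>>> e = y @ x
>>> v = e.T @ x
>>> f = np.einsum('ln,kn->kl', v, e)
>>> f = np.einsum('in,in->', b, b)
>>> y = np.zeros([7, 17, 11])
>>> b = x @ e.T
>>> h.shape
(37, 37)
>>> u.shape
(23, 37)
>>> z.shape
(7, 37)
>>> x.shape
(11, 13)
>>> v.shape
(13, 13)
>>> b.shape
(11, 11)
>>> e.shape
(11, 13)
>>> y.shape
(7, 17, 11)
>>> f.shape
()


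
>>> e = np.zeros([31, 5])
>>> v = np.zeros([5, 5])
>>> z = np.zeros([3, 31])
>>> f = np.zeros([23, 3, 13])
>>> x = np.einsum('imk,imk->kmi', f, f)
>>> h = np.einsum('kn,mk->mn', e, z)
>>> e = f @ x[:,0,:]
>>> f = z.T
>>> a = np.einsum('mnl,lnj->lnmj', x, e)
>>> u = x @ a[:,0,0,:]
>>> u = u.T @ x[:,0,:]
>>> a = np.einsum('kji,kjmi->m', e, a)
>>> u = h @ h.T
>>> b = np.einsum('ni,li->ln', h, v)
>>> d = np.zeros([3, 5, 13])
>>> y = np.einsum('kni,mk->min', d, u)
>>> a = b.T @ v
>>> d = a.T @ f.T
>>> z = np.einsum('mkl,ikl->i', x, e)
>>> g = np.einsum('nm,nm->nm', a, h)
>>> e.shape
(23, 3, 23)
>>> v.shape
(5, 5)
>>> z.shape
(23,)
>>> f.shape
(31, 3)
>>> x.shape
(13, 3, 23)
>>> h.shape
(3, 5)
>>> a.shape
(3, 5)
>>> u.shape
(3, 3)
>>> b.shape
(5, 3)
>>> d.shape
(5, 31)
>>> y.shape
(3, 13, 5)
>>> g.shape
(3, 5)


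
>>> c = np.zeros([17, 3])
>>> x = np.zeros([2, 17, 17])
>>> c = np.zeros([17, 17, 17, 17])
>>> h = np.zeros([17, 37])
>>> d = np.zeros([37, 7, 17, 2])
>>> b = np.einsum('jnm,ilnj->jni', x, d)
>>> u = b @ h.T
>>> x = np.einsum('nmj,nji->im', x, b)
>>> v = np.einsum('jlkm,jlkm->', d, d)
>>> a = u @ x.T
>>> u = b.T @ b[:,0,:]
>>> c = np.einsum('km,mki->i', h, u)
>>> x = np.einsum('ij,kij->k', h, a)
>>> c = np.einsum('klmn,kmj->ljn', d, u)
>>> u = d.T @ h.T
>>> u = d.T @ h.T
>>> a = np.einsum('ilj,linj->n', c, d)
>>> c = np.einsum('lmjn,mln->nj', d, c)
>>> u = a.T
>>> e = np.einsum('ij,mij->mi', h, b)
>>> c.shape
(2, 17)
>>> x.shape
(2,)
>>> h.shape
(17, 37)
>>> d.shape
(37, 7, 17, 2)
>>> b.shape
(2, 17, 37)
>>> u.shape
(17,)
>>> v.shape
()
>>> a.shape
(17,)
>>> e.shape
(2, 17)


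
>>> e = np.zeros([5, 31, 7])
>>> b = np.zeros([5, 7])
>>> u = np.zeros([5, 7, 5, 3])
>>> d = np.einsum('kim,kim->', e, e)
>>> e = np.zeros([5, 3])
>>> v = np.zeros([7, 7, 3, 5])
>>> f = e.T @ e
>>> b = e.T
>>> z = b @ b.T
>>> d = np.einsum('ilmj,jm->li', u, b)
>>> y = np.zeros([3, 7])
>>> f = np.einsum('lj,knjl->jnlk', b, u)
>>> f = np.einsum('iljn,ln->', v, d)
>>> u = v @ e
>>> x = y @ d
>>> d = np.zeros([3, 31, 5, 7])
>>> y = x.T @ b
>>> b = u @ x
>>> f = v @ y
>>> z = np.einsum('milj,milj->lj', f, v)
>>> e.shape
(5, 3)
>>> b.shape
(7, 7, 3, 5)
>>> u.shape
(7, 7, 3, 3)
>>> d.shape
(3, 31, 5, 7)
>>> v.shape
(7, 7, 3, 5)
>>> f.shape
(7, 7, 3, 5)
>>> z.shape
(3, 5)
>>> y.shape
(5, 5)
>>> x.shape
(3, 5)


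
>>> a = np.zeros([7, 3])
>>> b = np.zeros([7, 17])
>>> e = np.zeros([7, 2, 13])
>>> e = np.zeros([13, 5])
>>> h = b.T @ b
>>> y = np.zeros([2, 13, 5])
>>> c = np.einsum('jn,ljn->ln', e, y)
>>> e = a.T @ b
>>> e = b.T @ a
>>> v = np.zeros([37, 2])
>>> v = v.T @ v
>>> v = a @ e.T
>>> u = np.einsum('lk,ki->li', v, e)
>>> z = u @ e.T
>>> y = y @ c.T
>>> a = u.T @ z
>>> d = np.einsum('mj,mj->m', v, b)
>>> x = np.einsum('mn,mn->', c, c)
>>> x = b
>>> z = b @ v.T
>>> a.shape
(3, 17)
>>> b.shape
(7, 17)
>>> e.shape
(17, 3)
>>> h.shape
(17, 17)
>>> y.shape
(2, 13, 2)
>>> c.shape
(2, 5)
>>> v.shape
(7, 17)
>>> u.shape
(7, 3)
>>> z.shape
(7, 7)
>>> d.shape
(7,)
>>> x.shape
(7, 17)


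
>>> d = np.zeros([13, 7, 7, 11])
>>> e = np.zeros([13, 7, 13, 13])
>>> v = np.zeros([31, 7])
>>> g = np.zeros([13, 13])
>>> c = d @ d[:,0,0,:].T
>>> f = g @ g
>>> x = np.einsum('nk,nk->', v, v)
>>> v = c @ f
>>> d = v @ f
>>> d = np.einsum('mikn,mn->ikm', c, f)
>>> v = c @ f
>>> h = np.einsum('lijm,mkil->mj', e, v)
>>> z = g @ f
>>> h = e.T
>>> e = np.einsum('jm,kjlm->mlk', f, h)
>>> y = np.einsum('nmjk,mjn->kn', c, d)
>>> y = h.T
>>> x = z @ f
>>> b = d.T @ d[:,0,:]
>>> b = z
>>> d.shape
(7, 7, 13)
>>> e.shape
(13, 7, 13)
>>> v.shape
(13, 7, 7, 13)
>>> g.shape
(13, 13)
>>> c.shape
(13, 7, 7, 13)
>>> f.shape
(13, 13)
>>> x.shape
(13, 13)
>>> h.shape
(13, 13, 7, 13)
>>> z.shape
(13, 13)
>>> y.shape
(13, 7, 13, 13)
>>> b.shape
(13, 13)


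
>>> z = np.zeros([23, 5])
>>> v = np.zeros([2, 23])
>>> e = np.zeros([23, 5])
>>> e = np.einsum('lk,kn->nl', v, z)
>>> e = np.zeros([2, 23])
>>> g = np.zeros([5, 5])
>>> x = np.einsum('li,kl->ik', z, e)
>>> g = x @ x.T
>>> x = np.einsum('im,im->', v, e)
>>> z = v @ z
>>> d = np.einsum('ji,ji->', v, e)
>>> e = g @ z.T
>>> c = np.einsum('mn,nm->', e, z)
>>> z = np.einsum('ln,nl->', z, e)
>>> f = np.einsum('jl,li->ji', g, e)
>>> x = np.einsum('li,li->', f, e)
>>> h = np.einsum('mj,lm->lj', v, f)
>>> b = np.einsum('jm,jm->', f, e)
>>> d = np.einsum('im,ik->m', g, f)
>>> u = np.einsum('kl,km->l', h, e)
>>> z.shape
()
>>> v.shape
(2, 23)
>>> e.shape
(5, 2)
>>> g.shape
(5, 5)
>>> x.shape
()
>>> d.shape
(5,)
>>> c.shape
()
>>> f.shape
(5, 2)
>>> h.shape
(5, 23)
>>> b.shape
()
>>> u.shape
(23,)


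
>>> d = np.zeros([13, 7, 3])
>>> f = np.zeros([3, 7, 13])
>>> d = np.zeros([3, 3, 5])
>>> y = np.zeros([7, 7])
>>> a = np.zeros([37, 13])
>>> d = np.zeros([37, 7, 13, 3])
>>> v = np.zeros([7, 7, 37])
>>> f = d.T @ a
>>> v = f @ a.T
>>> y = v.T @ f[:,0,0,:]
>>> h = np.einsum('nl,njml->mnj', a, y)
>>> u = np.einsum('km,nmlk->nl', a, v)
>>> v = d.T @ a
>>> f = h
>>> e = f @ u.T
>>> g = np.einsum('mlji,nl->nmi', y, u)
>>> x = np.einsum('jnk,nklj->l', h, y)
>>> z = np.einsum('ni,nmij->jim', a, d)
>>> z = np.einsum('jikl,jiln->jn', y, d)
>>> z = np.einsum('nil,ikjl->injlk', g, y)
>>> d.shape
(37, 7, 13, 3)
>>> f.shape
(13, 37, 7)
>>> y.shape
(37, 7, 13, 13)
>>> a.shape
(37, 13)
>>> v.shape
(3, 13, 7, 13)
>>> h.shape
(13, 37, 7)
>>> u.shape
(3, 7)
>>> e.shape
(13, 37, 3)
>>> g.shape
(3, 37, 13)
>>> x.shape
(13,)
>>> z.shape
(37, 3, 13, 13, 7)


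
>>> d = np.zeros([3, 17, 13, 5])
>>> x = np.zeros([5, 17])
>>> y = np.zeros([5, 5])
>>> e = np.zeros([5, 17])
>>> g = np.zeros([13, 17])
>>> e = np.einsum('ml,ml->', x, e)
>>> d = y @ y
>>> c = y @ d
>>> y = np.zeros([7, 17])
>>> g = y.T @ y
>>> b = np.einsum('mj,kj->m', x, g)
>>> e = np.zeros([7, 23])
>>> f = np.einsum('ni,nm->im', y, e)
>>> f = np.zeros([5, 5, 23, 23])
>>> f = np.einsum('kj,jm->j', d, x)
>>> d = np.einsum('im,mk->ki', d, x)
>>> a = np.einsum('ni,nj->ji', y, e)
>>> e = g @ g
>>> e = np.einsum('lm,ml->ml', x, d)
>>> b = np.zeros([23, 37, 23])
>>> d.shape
(17, 5)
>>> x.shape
(5, 17)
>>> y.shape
(7, 17)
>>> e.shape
(17, 5)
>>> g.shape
(17, 17)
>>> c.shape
(5, 5)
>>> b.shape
(23, 37, 23)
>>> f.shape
(5,)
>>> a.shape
(23, 17)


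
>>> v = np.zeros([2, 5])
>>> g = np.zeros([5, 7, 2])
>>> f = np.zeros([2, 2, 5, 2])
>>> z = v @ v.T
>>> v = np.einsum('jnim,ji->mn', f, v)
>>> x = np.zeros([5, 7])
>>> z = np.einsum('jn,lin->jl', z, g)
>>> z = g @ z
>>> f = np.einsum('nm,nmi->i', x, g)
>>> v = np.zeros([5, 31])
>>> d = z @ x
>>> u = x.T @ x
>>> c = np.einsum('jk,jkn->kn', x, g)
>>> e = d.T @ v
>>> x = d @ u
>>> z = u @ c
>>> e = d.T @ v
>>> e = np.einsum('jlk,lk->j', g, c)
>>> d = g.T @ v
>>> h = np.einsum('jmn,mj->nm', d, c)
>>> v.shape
(5, 31)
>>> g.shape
(5, 7, 2)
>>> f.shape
(2,)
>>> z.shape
(7, 2)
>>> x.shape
(5, 7, 7)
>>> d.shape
(2, 7, 31)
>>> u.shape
(7, 7)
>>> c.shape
(7, 2)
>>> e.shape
(5,)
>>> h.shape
(31, 7)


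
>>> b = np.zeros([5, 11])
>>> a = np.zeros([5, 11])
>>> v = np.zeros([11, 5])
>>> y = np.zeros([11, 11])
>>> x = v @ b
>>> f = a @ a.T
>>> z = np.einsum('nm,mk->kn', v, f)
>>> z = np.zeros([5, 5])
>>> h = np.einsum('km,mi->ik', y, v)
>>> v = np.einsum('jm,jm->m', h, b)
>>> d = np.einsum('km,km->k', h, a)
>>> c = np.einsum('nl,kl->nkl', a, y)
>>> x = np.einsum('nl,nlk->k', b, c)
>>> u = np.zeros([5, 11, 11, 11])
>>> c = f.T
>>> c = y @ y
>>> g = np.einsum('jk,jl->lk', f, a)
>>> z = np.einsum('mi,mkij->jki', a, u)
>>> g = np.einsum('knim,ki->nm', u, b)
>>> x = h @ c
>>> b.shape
(5, 11)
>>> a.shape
(5, 11)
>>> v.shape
(11,)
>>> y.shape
(11, 11)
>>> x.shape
(5, 11)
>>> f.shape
(5, 5)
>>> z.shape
(11, 11, 11)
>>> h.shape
(5, 11)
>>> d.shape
(5,)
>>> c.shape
(11, 11)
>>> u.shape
(5, 11, 11, 11)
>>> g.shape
(11, 11)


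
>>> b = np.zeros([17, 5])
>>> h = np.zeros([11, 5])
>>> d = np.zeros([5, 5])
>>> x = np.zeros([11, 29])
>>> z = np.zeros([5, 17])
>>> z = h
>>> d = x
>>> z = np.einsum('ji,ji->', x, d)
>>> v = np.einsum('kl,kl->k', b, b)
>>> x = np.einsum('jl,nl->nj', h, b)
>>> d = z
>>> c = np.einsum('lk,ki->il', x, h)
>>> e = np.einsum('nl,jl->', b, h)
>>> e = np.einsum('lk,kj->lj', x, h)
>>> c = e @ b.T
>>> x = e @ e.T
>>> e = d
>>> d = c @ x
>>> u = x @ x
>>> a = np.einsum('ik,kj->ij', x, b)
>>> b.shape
(17, 5)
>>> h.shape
(11, 5)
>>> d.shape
(17, 17)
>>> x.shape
(17, 17)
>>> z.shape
()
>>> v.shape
(17,)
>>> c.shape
(17, 17)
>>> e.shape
()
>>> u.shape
(17, 17)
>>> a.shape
(17, 5)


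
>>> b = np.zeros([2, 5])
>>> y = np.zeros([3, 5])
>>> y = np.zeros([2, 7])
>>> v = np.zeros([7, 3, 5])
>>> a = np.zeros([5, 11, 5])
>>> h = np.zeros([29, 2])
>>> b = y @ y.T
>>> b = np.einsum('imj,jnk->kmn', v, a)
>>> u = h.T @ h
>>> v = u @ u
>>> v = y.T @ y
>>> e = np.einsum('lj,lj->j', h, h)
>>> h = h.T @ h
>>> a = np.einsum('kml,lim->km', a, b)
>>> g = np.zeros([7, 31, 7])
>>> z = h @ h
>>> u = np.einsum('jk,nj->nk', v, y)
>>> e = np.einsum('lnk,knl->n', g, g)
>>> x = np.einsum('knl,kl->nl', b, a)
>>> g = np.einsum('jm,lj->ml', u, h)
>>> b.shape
(5, 3, 11)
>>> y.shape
(2, 7)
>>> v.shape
(7, 7)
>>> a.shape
(5, 11)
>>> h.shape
(2, 2)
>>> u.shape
(2, 7)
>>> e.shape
(31,)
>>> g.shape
(7, 2)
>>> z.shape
(2, 2)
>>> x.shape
(3, 11)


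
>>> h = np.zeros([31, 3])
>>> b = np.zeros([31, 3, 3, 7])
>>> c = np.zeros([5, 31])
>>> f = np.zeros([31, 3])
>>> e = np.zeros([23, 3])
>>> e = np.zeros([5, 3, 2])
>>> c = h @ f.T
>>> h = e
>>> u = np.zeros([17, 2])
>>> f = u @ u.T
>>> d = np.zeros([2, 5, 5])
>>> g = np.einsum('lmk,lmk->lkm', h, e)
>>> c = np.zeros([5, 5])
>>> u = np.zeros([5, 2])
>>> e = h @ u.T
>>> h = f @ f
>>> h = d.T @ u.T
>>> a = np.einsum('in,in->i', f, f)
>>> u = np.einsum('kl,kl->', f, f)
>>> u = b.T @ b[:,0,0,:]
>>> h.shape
(5, 5, 5)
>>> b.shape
(31, 3, 3, 7)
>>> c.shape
(5, 5)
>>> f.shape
(17, 17)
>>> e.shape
(5, 3, 5)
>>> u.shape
(7, 3, 3, 7)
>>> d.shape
(2, 5, 5)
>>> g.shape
(5, 2, 3)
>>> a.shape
(17,)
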